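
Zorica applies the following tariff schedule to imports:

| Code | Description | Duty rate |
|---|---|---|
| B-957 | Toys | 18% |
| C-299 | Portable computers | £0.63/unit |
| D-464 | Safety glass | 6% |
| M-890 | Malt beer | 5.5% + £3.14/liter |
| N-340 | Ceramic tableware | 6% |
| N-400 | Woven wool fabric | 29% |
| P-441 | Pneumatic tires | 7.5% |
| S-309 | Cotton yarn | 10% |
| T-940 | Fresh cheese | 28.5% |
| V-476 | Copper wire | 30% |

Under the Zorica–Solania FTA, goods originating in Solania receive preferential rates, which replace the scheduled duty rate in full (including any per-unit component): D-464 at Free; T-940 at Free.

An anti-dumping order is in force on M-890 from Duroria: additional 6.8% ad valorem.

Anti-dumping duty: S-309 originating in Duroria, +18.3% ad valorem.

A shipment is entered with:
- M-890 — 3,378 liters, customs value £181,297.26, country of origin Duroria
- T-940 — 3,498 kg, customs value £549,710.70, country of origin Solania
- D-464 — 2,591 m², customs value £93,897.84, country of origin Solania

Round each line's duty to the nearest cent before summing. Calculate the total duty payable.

Line 1 (M-890, Duroria, 3,378 liters, £181,297.26):
Base rate for M-890 is 5.5% + £3.14/liter.
Additional duty on M-890 from Duroria: +6.8%. Applied ad valorem rate: 5.5% + 6.8% = 12.3%.
Duty = £181,297.26 × 12.3% + 3,378 × £3.14 = £32,906.48.
Line 2 (T-940, Solania, 3,498 kg, £549,710.70):
Base rate for T-940 is 28.5%.
Origin Solania qualifies under the Zorica–Solania agreement and T-940 is covered: preferential rate Free applies instead.
Duty = £549,710.70 × 0% = £0.00.
Line 3 (D-464, Solania, 2,591 m², £93,897.84):
Base rate for D-464 is 6%.
Origin Solania qualifies under the Zorica–Solania agreement and D-464 is covered: preferential rate Free applies instead.
Duty = £93,897.84 × 0% = £0.00.
Total = £32,906.48 + £0.00 + £0.00 = £32,906.48.

£32,906.48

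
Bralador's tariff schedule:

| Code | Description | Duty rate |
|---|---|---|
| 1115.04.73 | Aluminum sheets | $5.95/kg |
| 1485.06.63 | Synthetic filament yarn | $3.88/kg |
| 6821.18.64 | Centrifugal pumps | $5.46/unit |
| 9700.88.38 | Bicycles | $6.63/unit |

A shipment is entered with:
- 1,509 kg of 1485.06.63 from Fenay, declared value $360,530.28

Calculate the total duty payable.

Line 1 (1485.06.63, Fenay, 1,509 kg, $360,530.28):
Base rate for 1485.06.63 is $3.88/kg.
Duty = 1,509 × $3.88 = $5,854.92.

$5,854.92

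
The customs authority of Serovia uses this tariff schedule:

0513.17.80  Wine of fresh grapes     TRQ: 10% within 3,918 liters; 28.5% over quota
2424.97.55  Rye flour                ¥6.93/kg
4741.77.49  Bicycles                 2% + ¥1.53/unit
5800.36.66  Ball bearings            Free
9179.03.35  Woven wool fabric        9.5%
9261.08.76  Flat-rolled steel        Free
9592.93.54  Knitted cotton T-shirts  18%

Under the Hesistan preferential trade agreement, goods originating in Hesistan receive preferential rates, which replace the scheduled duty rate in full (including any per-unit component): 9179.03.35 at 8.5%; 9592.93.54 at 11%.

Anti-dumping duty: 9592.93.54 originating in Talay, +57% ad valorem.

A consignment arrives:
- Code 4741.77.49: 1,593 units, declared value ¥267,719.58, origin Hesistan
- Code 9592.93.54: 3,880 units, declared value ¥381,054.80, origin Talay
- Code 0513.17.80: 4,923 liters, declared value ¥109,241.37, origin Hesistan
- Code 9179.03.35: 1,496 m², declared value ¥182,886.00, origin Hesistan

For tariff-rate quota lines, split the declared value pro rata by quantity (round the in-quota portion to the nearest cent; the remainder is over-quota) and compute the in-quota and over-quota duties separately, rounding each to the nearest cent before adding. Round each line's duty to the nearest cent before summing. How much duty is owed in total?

¥324,177.90

Line 1 (4741.77.49, Hesistan, 1,593 units, ¥267,719.58):
Base rate for 4741.77.49 is 2% + ¥1.53/unit.
Origin Hesistan is the FTA partner but 4741.77.49 is not on the preference list; base rate stands.
Duty = ¥267,719.58 × 2% + 1,593 × ¥1.53 = ¥7,791.68.
Line 2 (9592.93.54, Talay, 3,880 units, ¥381,054.80):
Base rate for 9592.93.54 is 18%.
9592.93.54 has an FTA preferential rate, but origin Talay is not Hesistan; base rate stands.
Additional duty on 9592.93.54 from Talay: +57%. Applied ad valorem rate: 18% + 57% = 75%.
Duty = ¥381,054.80 × 75% = ¥285,791.10.
Line 3 (0513.17.80, Hesistan, 4,923 liters, ¥109,241.37):
Code 0513.17.80 is under a tariff-rate quota (threshold 3,918 liters). In-quota: 3,918 liters at 10%; over-quota: 1,005 liters at 28.5%.
Pro-rata value split: in-quota = ¥109,241.37 × 3,918/4,923 = ¥86,940.42; over-quota = ¥109,241.37 − ¥86,940.42 = ¥22,300.95.
In-quota duty = ¥86,940.42 × 10% = ¥8,694.04. Over-quota duty = ¥22,300.95 × 28.5% = ¥6,355.77.
Line duty = ¥8,694.04 + ¥6,355.77 = ¥15,049.81.
Line 4 (9179.03.35, Hesistan, 1,496 m², ¥182,886.00):
Base rate for 9179.03.35 is 9.5%.
Origin Hesistan qualifies under the Serovia–Hesistan agreement and 9179.03.35 is covered: preferential rate 8.5% applies instead.
Duty = ¥182,886.00 × 8.5% = ¥15,545.31.
Total = ¥7,791.68 + ¥285,791.10 + ¥15,049.81 + ¥15,545.31 = ¥324,177.90.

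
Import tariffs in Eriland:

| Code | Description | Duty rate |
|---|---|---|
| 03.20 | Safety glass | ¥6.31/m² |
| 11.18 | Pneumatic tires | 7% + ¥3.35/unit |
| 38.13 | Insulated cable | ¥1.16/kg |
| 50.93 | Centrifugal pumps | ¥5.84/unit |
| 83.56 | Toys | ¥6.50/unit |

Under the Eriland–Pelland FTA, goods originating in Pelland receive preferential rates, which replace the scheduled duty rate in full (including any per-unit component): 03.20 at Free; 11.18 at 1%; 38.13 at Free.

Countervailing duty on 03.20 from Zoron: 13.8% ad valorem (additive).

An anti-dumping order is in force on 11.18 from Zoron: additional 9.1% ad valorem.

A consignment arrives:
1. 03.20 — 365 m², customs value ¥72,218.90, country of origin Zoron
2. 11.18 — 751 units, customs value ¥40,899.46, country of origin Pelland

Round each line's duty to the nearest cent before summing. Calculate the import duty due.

¥12,678.35

Line 1 (03.20, Zoron, 365 m², ¥72,218.90):
Base rate for 03.20 is ¥6.31/m².
03.20 has an FTA preferential rate, but origin Zoron is not Pelland; base rate stands.
Additional duty on 03.20 from Zoron: +13.8% ad valorem. Applied ad valorem rate = 13.8%.
Duty = ¥72,218.90 × 13.8% + 365 × ¥6.31 = ¥12,269.36.
Line 2 (11.18, Pelland, 751 units, ¥40,899.46):
Base rate for 11.18 is 7% + ¥3.35/unit.
Origin Pelland qualifies under the Eriland–Pelland agreement and 11.18 is covered: preferential rate 1% applies instead.
The additional-duty order on 11.18 targets Zoron, not Pelland; it does not apply.
Duty = ¥40,899.46 × 1% = ¥408.99.
Total = ¥12,269.36 + ¥408.99 = ¥12,678.35.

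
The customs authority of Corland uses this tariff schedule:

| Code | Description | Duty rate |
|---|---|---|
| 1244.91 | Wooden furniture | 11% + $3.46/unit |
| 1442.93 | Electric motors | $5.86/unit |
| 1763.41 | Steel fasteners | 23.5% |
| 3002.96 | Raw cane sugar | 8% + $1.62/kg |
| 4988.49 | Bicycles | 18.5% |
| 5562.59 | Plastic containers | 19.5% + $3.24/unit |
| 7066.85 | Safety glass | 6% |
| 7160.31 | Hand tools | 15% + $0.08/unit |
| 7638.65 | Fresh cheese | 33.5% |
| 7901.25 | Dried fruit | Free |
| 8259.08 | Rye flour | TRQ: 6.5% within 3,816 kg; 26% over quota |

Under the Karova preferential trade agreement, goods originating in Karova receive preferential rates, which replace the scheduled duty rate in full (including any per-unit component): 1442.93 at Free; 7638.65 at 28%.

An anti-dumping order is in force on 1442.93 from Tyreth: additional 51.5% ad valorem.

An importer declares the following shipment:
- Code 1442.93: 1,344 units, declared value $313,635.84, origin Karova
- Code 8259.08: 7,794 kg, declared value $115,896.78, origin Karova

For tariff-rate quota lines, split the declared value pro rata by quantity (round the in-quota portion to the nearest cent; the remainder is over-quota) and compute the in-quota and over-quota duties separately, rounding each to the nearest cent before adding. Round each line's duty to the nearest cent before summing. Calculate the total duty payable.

Line 1 (1442.93, Karova, 1,344 units, $313,635.84):
Base rate for 1442.93 is $5.86/unit.
Origin Karova qualifies under the Corland–Karova agreement and 1442.93 is covered: preferential rate Free applies instead.
The additional-duty order on 1442.93 targets Tyreth, not Karova; it does not apply.
Duty = $313,635.84 × 0% = $0.00.
Line 2 (8259.08, Karova, 7,794 kg, $115,896.78):
Code 8259.08 is under a tariff-rate quota (threshold 3,816 kg). In-quota: 3,816 kg at 6.5%; over-quota: 3,978 kg at 26%.
Pro-rata value split: in-quota = $115,896.78 × 3,816/7,794 = $56,743.92; over-quota = $115,896.78 − $56,743.92 = $59,152.86.
In-quota duty = $56,743.92 × 6.5% = $3,688.35. Over-quota duty = $59,152.86 × 26% = $15,379.74.
Line duty = $3,688.35 + $15,379.74 = $19,068.09.
Total = $0.00 + $19,068.09 = $19,068.09.

$19,068.09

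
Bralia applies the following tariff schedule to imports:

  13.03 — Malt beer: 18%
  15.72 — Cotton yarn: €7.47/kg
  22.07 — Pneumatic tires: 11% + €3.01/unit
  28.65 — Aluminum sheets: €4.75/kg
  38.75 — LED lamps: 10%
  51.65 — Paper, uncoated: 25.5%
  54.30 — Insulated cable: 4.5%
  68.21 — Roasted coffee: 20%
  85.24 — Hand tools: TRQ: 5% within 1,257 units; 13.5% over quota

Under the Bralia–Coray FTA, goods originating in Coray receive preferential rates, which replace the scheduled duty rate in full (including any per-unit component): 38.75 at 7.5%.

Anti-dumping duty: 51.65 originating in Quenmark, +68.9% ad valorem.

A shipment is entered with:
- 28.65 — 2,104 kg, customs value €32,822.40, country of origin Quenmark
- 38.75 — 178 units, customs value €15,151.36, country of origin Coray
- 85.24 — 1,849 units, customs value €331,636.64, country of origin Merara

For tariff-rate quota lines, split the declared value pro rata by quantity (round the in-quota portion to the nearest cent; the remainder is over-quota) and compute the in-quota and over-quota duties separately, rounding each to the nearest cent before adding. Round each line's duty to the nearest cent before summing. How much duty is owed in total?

Line 1 (28.65, Quenmark, 2,104 kg, €32,822.40):
Base rate for 28.65 is €4.75/kg.
Duty = 2,104 × €4.75 = €9,994.00.
Line 2 (38.75, Coray, 178 units, €15,151.36):
Base rate for 38.75 is 10%.
Origin Coray qualifies under the Bralia–Coray agreement and 38.75 is covered: preferential rate 7.5% applies instead.
Duty = €15,151.36 × 7.5% = €1,136.35.
Line 3 (85.24, Merara, 1,849 units, €331,636.64):
Code 85.24 is under a tariff-rate quota (threshold 1,257 units). In-quota: 1,257 units at 5%; over-quota: 592 units at 13.5%.
Pro-rata value split: in-quota = €331,636.64 × 1,257/1,849 = €225,455.52; over-quota = €331,636.64 − €225,455.52 = €106,181.12.
In-quota duty = €225,455.52 × 5% = €11,272.78. Over-quota duty = €106,181.12 × 13.5% = €14,334.45.
Line duty = €11,272.78 + €14,334.45 = €25,607.23.
Total = €9,994.00 + €1,136.35 + €25,607.23 = €36,737.58.

€36,737.58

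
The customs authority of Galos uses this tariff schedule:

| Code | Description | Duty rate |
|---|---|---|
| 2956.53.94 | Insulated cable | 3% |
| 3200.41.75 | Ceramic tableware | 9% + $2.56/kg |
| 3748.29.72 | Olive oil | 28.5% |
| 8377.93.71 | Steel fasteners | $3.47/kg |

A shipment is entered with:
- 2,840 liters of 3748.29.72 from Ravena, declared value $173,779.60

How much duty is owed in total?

$49,527.19

Line 1 (3748.29.72, Ravena, 2,840 liters, $173,779.60):
Base rate for 3748.29.72 is 28.5%.
Duty = $173,779.60 × 28.5% = $49,527.19.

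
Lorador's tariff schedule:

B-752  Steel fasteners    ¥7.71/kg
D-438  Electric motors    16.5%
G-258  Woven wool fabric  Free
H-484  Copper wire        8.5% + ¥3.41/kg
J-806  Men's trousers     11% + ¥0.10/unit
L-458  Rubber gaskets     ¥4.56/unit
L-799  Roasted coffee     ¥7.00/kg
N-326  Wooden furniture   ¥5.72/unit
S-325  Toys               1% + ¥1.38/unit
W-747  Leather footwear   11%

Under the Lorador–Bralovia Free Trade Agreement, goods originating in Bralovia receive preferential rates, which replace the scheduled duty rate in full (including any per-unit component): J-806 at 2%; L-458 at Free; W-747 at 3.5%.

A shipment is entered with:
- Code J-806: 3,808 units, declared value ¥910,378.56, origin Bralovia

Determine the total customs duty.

Line 1 (J-806, Bralovia, 3,808 units, ¥910,378.56):
Base rate for J-806 is 11% + ¥0.10/unit.
Origin Bralovia qualifies under the Lorador–Bralovia agreement and J-806 is covered: preferential rate 2% applies instead.
Duty = ¥910,378.56 × 2% = ¥18,207.57.

¥18,207.57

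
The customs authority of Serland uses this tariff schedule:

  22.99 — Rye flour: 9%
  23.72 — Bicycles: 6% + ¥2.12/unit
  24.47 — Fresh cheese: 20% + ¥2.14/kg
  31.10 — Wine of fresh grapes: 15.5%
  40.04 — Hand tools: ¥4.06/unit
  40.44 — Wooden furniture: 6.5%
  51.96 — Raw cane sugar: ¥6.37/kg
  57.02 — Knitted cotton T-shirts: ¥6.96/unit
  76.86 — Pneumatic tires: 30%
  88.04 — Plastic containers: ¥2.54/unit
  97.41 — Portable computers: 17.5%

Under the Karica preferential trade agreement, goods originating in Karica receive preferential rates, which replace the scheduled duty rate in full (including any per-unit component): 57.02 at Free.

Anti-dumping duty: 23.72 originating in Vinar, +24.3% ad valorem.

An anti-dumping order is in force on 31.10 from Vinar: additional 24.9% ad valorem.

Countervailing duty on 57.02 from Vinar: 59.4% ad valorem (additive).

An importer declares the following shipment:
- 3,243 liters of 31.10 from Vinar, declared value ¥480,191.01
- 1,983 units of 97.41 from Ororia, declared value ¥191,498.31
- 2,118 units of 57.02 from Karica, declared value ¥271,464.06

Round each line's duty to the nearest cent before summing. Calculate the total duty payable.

¥227,509.37

Line 1 (31.10, Vinar, 3,243 liters, ¥480,191.01):
Base rate for 31.10 is 15.5%.
Additional duty on 31.10 from Vinar: +24.9%. Applied ad valorem rate: 15.5% + 24.9% = 40.4%.
Duty = ¥480,191.01 × 40.4% = ¥193,997.17.
Line 2 (97.41, Ororia, 1,983 units, ¥191,498.31):
Base rate for 97.41 is 17.5%.
Duty = ¥191,498.31 × 17.5% = ¥33,512.20.
Line 3 (57.02, Karica, 2,118 units, ¥271,464.06):
Base rate for 57.02 is ¥6.96/unit.
Origin Karica qualifies under the Serland–Karica agreement and 57.02 is covered: preferential rate Free applies instead.
The additional-duty order on 57.02 targets Vinar, not Karica; it does not apply.
Duty = ¥271,464.06 × 0% = ¥0.00.
Total = ¥193,997.17 + ¥33,512.20 + ¥0.00 = ¥227,509.37.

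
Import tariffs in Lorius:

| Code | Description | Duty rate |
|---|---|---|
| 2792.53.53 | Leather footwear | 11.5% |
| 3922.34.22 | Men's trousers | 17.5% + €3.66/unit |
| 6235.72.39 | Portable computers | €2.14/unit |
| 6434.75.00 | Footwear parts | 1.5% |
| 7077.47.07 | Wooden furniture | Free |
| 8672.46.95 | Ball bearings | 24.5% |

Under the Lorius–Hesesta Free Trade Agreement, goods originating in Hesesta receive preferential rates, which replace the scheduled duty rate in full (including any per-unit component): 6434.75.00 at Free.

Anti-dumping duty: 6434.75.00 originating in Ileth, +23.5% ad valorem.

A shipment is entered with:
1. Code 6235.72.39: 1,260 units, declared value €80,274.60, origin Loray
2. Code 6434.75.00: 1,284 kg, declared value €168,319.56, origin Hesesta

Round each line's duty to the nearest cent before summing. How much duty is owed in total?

Line 1 (6235.72.39, Loray, 1,260 units, €80,274.60):
Base rate for 6235.72.39 is €2.14/unit.
Duty = 1,260 × €2.14 = €2,696.40.
Line 2 (6434.75.00, Hesesta, 1,284 kg, €168,319.56):
Base rate for 6434.75.00 is 1.5%.
Origin Hesesta qualifies under the Lorius–Hesesta agreement and 6434.75.00 is covered: preferential rate Free applies instead.
The additional-duty order on 6434.75.00 targets Ileth, not Hesesta; it does not apply.
Duty = €168,319.56 × 0% = €0.00.
Total = €2,696.40 + €0.00 = €2,696.40.

€2,696.40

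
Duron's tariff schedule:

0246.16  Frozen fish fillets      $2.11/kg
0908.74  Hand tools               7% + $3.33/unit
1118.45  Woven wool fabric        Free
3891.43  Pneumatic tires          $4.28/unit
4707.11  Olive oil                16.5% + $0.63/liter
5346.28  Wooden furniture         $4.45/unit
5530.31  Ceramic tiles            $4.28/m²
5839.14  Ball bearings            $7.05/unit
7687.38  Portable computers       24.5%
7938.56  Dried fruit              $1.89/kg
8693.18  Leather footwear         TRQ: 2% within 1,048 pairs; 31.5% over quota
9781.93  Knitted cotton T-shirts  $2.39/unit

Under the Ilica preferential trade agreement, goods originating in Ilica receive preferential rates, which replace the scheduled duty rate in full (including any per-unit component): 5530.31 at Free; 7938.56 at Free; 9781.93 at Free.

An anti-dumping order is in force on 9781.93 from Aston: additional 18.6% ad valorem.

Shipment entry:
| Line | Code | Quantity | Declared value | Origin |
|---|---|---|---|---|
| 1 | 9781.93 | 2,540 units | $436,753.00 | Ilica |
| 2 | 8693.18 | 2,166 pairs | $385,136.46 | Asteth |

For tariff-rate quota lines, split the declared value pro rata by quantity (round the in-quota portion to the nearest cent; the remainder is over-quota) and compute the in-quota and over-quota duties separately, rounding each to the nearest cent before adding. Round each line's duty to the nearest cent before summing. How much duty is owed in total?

$66,346.25

Line 1 (9781.93, Ilica, 2,540 units, $436,753.00):
Base rate for 9781.93 is $2.39/unit.
Origin Ilica qualifies under the Duron–Ilica agreement and 9781.93 is covered: preferential rate Free applies instead.
The additional-duty order on 9781.93 targets Aston, not Ilica; it does not apply.
Duty = $436,753.00 × 0% = $0.00.
Line 2 (8693.18, Asteth, 2,166 pairs, $385,136.46):
Code 8693.18 is under a tariff-rate quota (threshold 1,048 pairs). In-quota: 1,048 pairs at 2%; over-quota: 1,118 pairs at 31.5%.
Pro-rata value split: in-quota = $385,136.46 × 1,048/2,166 = $186,344.88; over-quota = $385,136.46 − $186,344.88 = $198,791.58.
In-quota duty = $186,344.88 × 2% = $3,726.90. Over-quota duty = $198,791.58 × 31.5% = $62,619.35.
Line duty = $3,726.90 + $62,619.35 = $66,346.25.
Total = $0.00 + $66,346.25 = $66,346.25.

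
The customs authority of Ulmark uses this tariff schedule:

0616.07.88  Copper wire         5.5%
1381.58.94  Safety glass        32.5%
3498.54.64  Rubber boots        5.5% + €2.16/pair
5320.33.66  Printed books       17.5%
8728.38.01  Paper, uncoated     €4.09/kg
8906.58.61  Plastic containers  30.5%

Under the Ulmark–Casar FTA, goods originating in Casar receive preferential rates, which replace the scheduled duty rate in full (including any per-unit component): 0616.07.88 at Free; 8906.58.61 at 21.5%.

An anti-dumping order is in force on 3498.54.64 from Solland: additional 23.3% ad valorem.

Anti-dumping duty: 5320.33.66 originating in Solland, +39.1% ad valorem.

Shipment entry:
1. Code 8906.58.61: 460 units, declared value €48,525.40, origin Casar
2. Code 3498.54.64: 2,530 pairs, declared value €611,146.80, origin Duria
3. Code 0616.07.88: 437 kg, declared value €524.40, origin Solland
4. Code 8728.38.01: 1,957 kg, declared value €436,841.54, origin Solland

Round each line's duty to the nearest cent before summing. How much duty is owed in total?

Line 1 (8906.58.61, Casar, 460 units, €48,525.40):
Base rate for 8906.58.61 is 30.5%.
Origin Casar qualifies under the Ulmark–Casar agreement and 8906.58.61 is covered: preferential rate 21.5% applies instead.
Duty = €48,525.40 × 21.5% = €10,432.96.
Line 2 (3498.54.64, Duria, 2,530 pairs, €611,146.80):
Base rate for 3498.54.64 is 5.5% + €2.16/pair.
The additional-duty order on 3498.54.64 targets Solland, not Duria; it does not apply.
Duty = €611,146.80 × 5.5% + 2,530 × €2.16 = €39,077.87.
Line 3 (0616.07.88, Solland, 437 kg, €524.40):
Base rate for 0616.07.88 is 5.5%.
0616.07.88 has an FTA preferential rate, but origin Solland is not Casar; base rate stands.
Duty = €524.40 × 5.5% = €28.84.
Line 4 (8728.38.01, Solland, 1,957 kg, €436,841.54):
Base rate for 8728.38.01 is €4.09/kg.
Duty = 1,957 × €4.09 = €8,004.13.
Total = €10,432.96 + €39,077.87 + €28.84 + €8,004.13 = €57,543.80.

€57,543.80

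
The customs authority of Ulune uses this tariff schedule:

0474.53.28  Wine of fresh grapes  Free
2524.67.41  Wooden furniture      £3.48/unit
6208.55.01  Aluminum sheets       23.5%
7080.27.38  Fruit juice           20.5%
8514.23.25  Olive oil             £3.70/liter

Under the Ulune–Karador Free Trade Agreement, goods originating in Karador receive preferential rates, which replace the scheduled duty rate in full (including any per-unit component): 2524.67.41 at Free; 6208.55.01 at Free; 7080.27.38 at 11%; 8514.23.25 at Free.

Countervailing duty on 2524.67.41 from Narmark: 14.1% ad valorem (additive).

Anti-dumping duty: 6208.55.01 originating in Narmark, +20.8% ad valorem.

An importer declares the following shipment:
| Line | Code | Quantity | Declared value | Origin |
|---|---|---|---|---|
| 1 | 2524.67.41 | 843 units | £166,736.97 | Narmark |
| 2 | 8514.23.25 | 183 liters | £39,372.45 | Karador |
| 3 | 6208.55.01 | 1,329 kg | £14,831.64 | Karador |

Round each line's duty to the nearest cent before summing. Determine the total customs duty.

Line 1 (2524.67.41, Narmark, 843 units, £166,736.97):
Base rate for 2524.67.41 is £3.48/unit.
2524.67.41 has an FTA preferential rate, but origin Narmark is not Karador; base rate stands.
Additional duty on 2524.67.41 from Narmark: +14.1% ad valorem. Applied ad valorem rate = 14.1%.
Duty = £166,736.97 × 14.1% + 843 × £3.48 = £26,443.55.
Line 2 (8514.23.25, Karador, 183 liters, £39,372.45):
Base rate for 8514.23.25 is £3.70/liter.
Origin Karador qualifies under the Ulune–Karador agreement and 8514.23.25 is covered: preferential rate Free applies instead.
Duty = £39,372.45 × 0% = £0.00.
Line 3 (6208.55.01, Karador, 1,329 kg, £14,831.64):
Base rate for 6208.55.01 is 23.5%.
Origin Karador qualifies under the Ulune–Karador agreement and 6208.55.01 is covered: preferential rate Free applies instead.
The additional-duty order on 6208.55.01 targets Narmark, not Karador; it does not apply.
Duty = £14,831.64 × 0% = £0.00.
Total = £26,443.55 + £0.00 + £0.00 = £26,443.55.

£26,443.55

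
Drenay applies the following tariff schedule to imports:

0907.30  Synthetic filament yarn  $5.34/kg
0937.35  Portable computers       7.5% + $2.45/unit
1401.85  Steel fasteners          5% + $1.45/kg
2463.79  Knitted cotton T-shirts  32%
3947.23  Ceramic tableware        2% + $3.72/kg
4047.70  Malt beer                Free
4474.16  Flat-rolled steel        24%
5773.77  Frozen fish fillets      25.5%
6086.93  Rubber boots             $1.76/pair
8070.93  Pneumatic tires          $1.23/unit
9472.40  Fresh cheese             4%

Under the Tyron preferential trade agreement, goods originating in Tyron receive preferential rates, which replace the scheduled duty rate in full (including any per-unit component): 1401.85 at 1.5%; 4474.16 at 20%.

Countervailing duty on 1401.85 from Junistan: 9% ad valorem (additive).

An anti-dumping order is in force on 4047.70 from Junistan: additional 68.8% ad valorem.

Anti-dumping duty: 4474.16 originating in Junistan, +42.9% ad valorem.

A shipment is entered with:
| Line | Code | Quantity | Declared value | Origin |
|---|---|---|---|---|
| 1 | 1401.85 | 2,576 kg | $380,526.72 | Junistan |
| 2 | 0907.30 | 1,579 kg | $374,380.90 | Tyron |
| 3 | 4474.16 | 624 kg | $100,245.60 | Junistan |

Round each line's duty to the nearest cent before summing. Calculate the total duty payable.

$132,505.11

Line 1 (1401.85, Junistan, 2,576 kg, $380,526.72):
Base rate for 1401.85 is 5% + $1.45/kg.
1401.85 has an FTA preferential rate, but origin Junistan is not Tyron; base rate stands.
Additional duty on 1401.85 from Junistan: +9%. Applied ad valorem rate: 5% + 9% = 14%.
Duty = $380,526.72 × 14% + 2,576 × $1.45 = $57,008.94.
Line 2 (0907.30, Tyron, 1,579 kg, $374,380.90):
Base rate for 0907.30 is $5.34/kg.
Origin Tyron is the FTA partner but 0907.30 is not on the preference list; base rate stands.
Duty = 1,579 × $5.34 = $8,431.86.
Line 3 (4474.16, Junistan, 624 kg, $100,245.60):
Base rate for 4474.16 is 24%.
4474.16 has an FTA preferential rate, but origin Junistan is not Tyron; base rate stands.
Additional duty on 4474.16 from Junistan: +42.9%. Applied ad valorem rate: 24% + 42.9% = 66.9%.
Duty = $100,245.60 × 66.9% = $67,064.31.
Total = $57,008.94 + $8,431.86 + $67,064.31 = $132,505.11.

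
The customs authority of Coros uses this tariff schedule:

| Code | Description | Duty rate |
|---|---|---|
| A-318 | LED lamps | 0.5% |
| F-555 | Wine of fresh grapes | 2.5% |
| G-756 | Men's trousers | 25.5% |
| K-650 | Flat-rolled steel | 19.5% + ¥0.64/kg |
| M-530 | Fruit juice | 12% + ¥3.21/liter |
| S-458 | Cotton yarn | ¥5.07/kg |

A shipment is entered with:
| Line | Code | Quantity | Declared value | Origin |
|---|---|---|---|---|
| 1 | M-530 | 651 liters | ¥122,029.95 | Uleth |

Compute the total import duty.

Line 1 (M-530, Uleth, 651 liters, ¥122,029.95):
Base rate for M-530 is 12% + ¥3.21/liter.
Duty = ¥122,029.95 × 12% + 651 × ¥3.21 = ¥16,733.30.

¥16,733.30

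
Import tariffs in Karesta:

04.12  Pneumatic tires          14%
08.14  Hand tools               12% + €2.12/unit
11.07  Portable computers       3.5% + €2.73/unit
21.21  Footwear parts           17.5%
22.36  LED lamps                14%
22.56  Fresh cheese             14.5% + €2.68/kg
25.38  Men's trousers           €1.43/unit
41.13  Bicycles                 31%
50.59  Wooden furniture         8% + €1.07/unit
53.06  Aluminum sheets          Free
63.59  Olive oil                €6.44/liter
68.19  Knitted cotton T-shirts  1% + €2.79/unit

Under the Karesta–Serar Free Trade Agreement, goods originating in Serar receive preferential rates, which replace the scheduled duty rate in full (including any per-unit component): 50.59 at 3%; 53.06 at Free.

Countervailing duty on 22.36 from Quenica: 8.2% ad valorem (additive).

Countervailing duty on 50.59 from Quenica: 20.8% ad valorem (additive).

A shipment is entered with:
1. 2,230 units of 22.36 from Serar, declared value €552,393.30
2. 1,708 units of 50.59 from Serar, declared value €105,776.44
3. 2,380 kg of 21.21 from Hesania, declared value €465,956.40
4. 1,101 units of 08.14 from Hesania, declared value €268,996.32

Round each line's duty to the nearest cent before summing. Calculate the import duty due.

Line 1 (22.36, Serar, 2,230 units, €552,393.30):
Base rate for 22.36 is 14%.
Origin Serar is the FTA partner but 22.36 is not on the preference list; base rate stands.
The additional-duty order on 22.36 targets Quenica, not Serar; it does not apply.
Duty = €552,393.30 × 14% = €77,335.06.
Line 2 (50.59, Serar, 1,708 units, €105,776.44):
Base rate for 50.59 is 8% + €1.07/unit.
Origin Serar qualifies under the Karesta–Serar agreement and 50.59 is covered: preferential rate 3% applies instead.
The additional-duty order on 50.59 targets Quenica, not Serar; it does not apply.
Duty = €105,776.44 × 3% = €3,173.29.
Line 3 (21.21, Hesania, 2,380 kg, €465,956.40):
Base rate for 21.21 is 17.5%.
Duty = €465,956.40 × 17.5% = €81,542.37.
Line 4 (08.14, Hesania, 1,101 units, €268,996.32):
Base rate for 08.14 is 12% + €2.12/unit.
Duty = €268,996.32 × 12% + 1,101 × €2.12 = €34,613.68.
Total = €77,335.06 + €3,173.29 + €81,542.37 + €34,613.68 = €196,664.40.

€196,664.40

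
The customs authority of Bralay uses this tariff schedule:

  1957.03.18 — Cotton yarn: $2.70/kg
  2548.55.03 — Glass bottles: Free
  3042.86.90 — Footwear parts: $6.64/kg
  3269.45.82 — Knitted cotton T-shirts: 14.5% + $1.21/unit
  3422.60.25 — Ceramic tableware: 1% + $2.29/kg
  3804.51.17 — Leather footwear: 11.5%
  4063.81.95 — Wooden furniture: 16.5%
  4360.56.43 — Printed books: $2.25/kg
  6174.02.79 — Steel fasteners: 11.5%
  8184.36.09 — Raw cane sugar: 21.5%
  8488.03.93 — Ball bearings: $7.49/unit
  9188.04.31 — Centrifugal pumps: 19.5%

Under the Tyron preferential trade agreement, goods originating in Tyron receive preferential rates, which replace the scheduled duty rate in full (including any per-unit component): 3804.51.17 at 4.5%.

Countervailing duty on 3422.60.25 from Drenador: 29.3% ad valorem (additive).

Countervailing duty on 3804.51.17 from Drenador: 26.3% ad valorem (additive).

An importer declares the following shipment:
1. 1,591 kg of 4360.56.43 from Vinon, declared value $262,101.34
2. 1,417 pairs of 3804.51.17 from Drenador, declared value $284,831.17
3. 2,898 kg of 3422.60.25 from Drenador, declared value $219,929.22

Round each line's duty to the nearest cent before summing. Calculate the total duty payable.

Line 1 (4360.56.43, Vinon, 1,591 kg, $262,101.34):
Base rate for 4360.56.43 is $2.25/kg.
Duty = 1,591 × $2.25 = $3,579.75.
Line 2 (3804.51.17, Drenador, 1,417 pairs, $284,831.17):
Base rate for 3804.51.17 is 11.5%.
3804.51.17 has an FTA preferential rate, but origin Drenador is not Tyron; base rate stands.
Additional duty on 3804.51.17 from Drenador: +26.3%. Applied ad valorem rate: 11.5% + 26.3% = 37.8%.
Duty = $284,831.17 × 37.8% = $107,666.18.
Line 3 (3422.60.25, Drenador, 2,898 kg, $219,929.22):
Base rate for 3422.60.25 is 1% + $2.29/kg.
Additional duty on 3422.60.25 from Drenador: +29.3%. Applied ad valorem rate: 1% + 29.3% = 30.3%.
Duty = $219,929.22 × 30.3% + 2,898 × $2.29 = $73,274.97.
Total = $3,579.75 + $107,666.18 + $73,274.97 = $184,520.90.

$184,520.90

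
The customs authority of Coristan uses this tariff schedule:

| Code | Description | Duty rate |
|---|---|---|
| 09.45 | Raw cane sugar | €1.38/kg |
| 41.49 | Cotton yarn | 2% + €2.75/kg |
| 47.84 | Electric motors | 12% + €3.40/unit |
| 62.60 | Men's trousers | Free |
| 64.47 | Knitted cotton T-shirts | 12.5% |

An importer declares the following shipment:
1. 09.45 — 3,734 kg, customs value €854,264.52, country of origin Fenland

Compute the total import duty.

€5,152.92

Line 1 (09.45, Fenland, 3,734 kg, €854,264.52):
Base rate for 09.45 is €1.38/kg.
Duty = 3,734 × €1.38 = €5,152.92.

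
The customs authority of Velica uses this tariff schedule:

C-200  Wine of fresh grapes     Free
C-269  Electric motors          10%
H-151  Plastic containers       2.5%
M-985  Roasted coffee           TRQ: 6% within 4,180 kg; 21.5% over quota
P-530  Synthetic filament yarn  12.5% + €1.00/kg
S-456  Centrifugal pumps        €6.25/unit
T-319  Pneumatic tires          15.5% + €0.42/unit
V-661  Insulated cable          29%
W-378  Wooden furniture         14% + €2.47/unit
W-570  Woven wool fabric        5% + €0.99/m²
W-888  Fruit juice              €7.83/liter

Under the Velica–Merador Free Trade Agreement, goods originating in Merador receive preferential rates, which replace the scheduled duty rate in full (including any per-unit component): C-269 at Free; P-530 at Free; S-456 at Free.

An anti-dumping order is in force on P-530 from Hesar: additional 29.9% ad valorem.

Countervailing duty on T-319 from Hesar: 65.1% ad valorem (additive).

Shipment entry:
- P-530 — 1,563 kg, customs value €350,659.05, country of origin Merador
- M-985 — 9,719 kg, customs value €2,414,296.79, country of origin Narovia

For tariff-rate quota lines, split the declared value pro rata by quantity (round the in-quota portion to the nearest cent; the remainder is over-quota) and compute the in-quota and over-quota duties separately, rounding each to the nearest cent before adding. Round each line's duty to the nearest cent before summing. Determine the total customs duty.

€358,128.97

Line 1 (P-530, Merador, 1,563 kg, €350,659.05):
Base rate for P-530 is 12.5% + €1.00/kg.
Origin Merador qualifies under the Velica–Merador agreement and P-530 is covered: preferential rate Free applies instead.
The additional-duty order on P-530 targets Hesar, not Merador; it does not apply.
Duty = €350,659.05 × 0% = €0.00.
Line 2 (M-985, Narovia, 9,719 kg, €2,414,296.79):
Code M-985 is under a tariff-rate quota (threshold 4,180 kg). In-quota: 4,180 kg at 6%; over-quota: 5,539 kg at 21.5%.
Pro-rata value split: in-quota = €2,414,296.79 × 4,180/9,719 = €1,038,353.80; over-quota = €2,414,296.79 − €1,038,353.80 = €1,375,942.99.
In-quota duty = €1,038,353.80 × 6% = €62,301.23. Over-quota duty = €1,375,942.99 × 21.5% = €295,827.74.
Line duty = €62,301.23 + €295,827.74 = €358,128.97.
Total = €0.00 + €358,128.97 = €358,128.97.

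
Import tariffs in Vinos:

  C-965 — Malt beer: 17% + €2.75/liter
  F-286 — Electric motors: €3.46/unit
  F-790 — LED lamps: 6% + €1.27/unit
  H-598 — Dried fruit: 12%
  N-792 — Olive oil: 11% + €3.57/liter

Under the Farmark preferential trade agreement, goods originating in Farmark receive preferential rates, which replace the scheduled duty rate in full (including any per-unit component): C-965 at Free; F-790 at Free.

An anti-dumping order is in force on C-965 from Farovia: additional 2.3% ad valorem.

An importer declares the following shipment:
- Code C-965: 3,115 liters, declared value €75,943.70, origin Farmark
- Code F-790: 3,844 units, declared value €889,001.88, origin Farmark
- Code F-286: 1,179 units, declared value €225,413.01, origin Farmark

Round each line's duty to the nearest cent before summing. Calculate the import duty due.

Line 1 (C-965, Farmark, 3,115 liters, €75,943.70):
Base rate for C-965 is 17% + €2.75/liter.
Origin Farmark qualifies under the Vinos–Farmark agreement and C-965 is covered: preferential rate Free applies instead.
The additional-duty order on C-965 targets Farovia, not Farmark; it does not apply.
Duty = €75,943.70 × 0% = €0.00.
Line 2 (F-790, Farmark, 3,844 units, €889,001.88):
Base rate for F-790 is 6% + €1.27/unit.
Origin Farmark qualifies under the Vinos–Farmark agreement and F-790 is covered: preferential rate Free applies instead.
Duty = €889,001.88 × 0% = €0.00.
Line 3 (F-286, Farmark, 1,179 units, €225,413.01):
Base rate for F-286 is €3.46/unit.
Origin Farmark is the FTA partner but F-286 is not on the preference list; base rate stands.
Duty = 1,179 × €3.46 = €4,079.34.
Total = €0.00 + €0.00 + €4,079.34 = €4,079.34.

€4,079.34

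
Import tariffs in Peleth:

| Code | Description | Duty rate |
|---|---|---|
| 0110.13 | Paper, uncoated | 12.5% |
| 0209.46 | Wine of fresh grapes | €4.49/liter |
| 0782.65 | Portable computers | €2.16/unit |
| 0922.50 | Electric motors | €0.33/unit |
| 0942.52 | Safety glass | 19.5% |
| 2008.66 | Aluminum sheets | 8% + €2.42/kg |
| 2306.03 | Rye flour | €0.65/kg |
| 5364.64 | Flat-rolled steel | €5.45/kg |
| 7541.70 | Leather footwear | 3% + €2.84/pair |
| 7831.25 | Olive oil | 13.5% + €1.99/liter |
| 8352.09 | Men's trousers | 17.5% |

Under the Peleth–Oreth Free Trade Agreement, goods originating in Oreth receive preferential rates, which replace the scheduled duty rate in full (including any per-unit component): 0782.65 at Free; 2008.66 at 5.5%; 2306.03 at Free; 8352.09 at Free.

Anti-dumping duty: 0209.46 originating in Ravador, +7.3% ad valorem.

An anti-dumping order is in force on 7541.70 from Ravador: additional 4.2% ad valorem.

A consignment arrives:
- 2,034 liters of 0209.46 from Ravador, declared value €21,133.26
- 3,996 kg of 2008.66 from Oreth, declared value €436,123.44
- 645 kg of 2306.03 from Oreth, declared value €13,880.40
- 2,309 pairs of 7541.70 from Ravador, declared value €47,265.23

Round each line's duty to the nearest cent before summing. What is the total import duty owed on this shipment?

€44,622.84

Line 1 (0209.46, Ravador, 2,034 liters, €21,133.26):
Base rate for 0209.46 is €4.49/liter.
Additional duty on 0209.46 from Ravador: +7.3% ad valorem. Applied ad valorem rate = 7.3%.
Duty = €21,133.26 × 7.3% + 2,034 × €4.49 = €10,675.39.
Line 2 (2008.66, Oreth, 3,996 kg, €436,123.44):
Base rate for 2008.66 is 8% + €2.42/kg.
Origin Oreth qualifies under the Peleth–Oreth agreement and 2008.66 is covered: preferential rate 5.5% applies instead.
Duty = €436,123.44 × 5.5% = €23,986.79.
Line 3 (2306.03, Oreth, 645 kg, €13,880.40):
Base rate for 2306.03 is €0.65/kg.
Origin Oreth qualifies under the Peleth–Oreth agreement and 2306.03 is covered: preferential rate Free applies instead.
Duty = €13,880.40 × 0% = €0.00.
Line 4 (7541.70, Ravador, 2,309 pairs, €47,265.23):
Base rate for 7541.70 is 3% + €2.84/pair.
Additional duty on 7541.70 from Ravador: +4.2%. Applied ad valorem rate: 3% + 4.2% = 7.2%.
Duty = €47,265.23 × 7.2% + 2,309 × €2.84 = €9,960.66.
Total = €10,675.39 + €23,986.79 + €0.00 + €9,960.66 = €44,622.84.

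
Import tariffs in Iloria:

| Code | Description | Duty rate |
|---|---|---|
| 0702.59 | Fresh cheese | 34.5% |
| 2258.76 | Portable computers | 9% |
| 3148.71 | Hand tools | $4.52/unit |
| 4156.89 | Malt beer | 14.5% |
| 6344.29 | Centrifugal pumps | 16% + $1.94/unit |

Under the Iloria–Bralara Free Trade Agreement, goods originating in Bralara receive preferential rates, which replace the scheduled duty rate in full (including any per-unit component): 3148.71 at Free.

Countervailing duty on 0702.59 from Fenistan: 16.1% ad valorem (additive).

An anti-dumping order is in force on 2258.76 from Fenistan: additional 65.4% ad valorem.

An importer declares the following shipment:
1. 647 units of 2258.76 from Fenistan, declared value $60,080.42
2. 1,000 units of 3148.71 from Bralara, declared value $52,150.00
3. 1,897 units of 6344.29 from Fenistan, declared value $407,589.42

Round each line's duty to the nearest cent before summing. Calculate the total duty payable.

Line 1 (2258.76, Fenistan, 647 units, $60,080.42):
Base rate for 2258.76 is 9%.
Additional duty on 2258.76 from Fenistan: +65.4%. Applied ad valorem rate: 9% + 65.4% = 74.4%.
Duty = $60,080.42 × 74.4% = $44,699.83.
Line 2 (3148.71, Bralara, 1,000 units, $52,150.00):
Base rate for 3148.71 is $4.52/unit.
Origin Bralara qualifies under the Iloria–Bralara agreement and 3148.71 is covered: preferential rate Free applies instead.
Duty = $52,150.00 × 0% = $0.00.
Line 3 (6344.29, Fenistan, 1,897 units, $407,589.42):
Base rate for 6344.29 is 16% + $1.94/unit.
Duty = $407,589.42 × 16% + 1,897 × $1.94 = $68,894.49.
Total = $44,699.83 + $0.00 + $68,894.49 = $113,594.32.

$113,594.32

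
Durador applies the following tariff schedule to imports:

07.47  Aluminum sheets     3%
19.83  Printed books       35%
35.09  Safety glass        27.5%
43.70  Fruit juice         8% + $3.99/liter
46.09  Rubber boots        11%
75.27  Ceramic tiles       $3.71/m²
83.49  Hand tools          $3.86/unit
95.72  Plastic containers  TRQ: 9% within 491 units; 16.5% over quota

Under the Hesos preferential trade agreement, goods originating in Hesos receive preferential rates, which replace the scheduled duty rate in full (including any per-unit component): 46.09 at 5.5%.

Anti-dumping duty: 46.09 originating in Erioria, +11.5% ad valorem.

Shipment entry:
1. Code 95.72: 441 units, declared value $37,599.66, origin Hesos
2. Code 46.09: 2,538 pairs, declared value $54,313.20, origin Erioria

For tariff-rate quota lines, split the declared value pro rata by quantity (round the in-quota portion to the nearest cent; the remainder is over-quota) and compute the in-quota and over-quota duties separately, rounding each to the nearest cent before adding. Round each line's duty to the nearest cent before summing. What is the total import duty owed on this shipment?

Line 1 (95.72, Hesos, 441 units, $37,599.66):
Code 95.72 is under a tariff-rate quota (threshold 491 units). Quantity 441 units is within the quota, so the in-quota rate 9% applies to the full value.
Duty = $37,599.66 × 9% = $3,383.97.
Line 2 (46.09, Erioria, 2,538 pairs, $54,313.20):
Base rate for 46.09 is 11%.
46.09 has an FTA preferential rate, but origin Erioria is not Hesos; base rate stands.
Additional duty on 46.09 from Erioria: +11.5%. Applied ad valorem rate: 11% + 11.5% = 22.5%.
Duty = $54,313.20 × 22.5% = $12,220.47.
Total = $3,383.97 + $12,220.47 = $15,604.44.

$15,604.44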